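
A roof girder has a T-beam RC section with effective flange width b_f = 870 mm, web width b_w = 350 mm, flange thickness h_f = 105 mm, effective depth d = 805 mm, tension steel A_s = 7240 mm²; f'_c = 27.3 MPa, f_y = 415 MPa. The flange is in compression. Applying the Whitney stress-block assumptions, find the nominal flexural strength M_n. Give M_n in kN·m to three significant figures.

M_n ≈ 2170 kN·m

Tension: T = A_s f_y = 7240 × 415 = 3004600 N.
Try a within the flange: a = T/(0.85 f'_c b_f) = 3004600/(0.85 × 27.3 × 870) = 148.83 mm.
a = 148.83 > h_f = 105 mm: the block extends into the web. Split into flange-overhang and web parts.
C_f = 0.85 f'_c (b_f − b_w) h_f = 0.85 × 27.3 × (870 − 350) × 105 = 1266993 N.
Remaining web compression depth: a_w = (T − C_f)/(0.85 f'_c b_w) = (3004600 − 1266993)/(0.85 × 27.3 × 350) = 213.94 mm.
M_n = C_f(d − h_f/2) + (T − C_f)(d − a_w/2) = 1266993 × (805 − 52.5) + 1737607 × (805 − 106.97) = 953.41 + 1212.90 = 2166.31 × 10⁶ N·mm.
M_n = 2166.31 kN·m.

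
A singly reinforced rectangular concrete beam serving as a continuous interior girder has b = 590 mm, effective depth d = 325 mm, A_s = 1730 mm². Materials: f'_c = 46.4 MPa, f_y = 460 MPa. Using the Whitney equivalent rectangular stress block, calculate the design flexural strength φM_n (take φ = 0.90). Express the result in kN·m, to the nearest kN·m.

φM_n ≈ 221 kN·m

T = A_s f_y = 1730 × 460 = 795800 N = 795.8 kN.
From C = T: a = T/(0.85 f'_c b) = 795800/(0.85 × 46.4 × 590) = 34.20 mm.
M_n = T(d − a/2) = 795.8 kN × (325 − 17.1) mm = 245.03 kN·m.
φM_n = 0.90 × 245.03 = 220.53 kN·m.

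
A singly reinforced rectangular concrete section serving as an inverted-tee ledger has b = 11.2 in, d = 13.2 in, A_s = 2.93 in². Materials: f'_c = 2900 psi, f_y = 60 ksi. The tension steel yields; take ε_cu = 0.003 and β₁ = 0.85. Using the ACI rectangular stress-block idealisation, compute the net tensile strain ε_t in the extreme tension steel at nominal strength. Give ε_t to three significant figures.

a = A_s f_y/(0.85 f'_c b) = 6.368 in.
β₁ = 0.85, so c = a/β₁ = 6.368/0.85 = 7.492 in.
From the linear strain diagram with ε_cu = 0.003: ε_t = 0.003 (d − c)/c = 0.003 × (13.2 − 7.492)/7.492 = 0.00229.
ε_t < 0.004 — the section is over-reinforced for flexure under ACI limits.

ε_t ≈ 0.00229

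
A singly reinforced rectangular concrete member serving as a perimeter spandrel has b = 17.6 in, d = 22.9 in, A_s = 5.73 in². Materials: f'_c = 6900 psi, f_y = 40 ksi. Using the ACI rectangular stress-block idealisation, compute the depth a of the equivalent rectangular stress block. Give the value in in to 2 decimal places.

a ≈ 2.22 in

T = A_s f_y = 5.73 × 40 = 229.2 kips.
a = T/(0.85 f'_c b) = 229.2/(0.85 × 6.9 × 17.6) = 2.22 in.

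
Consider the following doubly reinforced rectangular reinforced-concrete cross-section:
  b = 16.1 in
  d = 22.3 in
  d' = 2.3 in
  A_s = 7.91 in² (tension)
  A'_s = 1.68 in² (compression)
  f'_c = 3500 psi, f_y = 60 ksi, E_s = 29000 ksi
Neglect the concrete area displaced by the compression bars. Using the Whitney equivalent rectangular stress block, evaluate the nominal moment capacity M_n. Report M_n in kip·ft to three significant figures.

Assume both steels yield.
a = (A_s − A'_s) f_y/(0.85 f'_c b) = (7.91 − 1.68) × 60/(0.85 × 3.5 × 16.1) = 7.804 in.
c = a/β₁ = 7.804/0.85 = 9.181 in; ε'_s = 0.003(c − d')/c = 0.0022 ≥ ε_y = 0.0021, so the compression steel yields.
M_n = (A_s − A'_s) f_y (d − a/2) + A'_s f_y (d − d') = 373.8 × (22.3 − 3.902) + 100.8 × (22.3 − 2.3) = 6877.2 + 2016.0 = 8893.2 kip·in = 8893.2/12 = 741.10 kip·ft.

M_n ≈ 741 kip·ft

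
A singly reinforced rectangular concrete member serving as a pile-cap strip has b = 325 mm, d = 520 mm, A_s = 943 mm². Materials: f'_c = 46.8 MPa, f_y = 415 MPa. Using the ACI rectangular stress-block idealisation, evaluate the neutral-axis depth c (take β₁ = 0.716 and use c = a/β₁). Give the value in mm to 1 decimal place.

c ≈ 42.3 mm

T = A_s f_y = 943 × 415 = 391345 N = 391.345 kN.
Setting C = 0.85 f'_c a b equal to T: a = 391345/(0.85 × 46.8 × 325) = 30.270 mm.
With β₁ = 0.716, c = a/β₁ = 30.270/0.716 = 42.3 mm.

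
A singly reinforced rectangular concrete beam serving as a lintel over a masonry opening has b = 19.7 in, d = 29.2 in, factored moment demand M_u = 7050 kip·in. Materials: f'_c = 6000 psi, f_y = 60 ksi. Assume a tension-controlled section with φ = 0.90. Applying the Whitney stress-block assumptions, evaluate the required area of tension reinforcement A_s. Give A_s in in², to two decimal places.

A_s ≈ 4.70 in²

M_n = M_u/φ = 7050/0.90 = 7833.33 kip·in.
From M_n = 0.85 f'_c a b (d − a/2):
a = d − √(d² − 2M_n/(0.85 f'_c b)) = 29.2 − √(29.2² − 2 × 7833.33/(0.85 × 6 × 19.7)) = 2.805 in.
A_s = 0.85 f'_c a b / f_y = 0.85 × 6 × 2.805 × 19.7 / 60 = 4.697 in².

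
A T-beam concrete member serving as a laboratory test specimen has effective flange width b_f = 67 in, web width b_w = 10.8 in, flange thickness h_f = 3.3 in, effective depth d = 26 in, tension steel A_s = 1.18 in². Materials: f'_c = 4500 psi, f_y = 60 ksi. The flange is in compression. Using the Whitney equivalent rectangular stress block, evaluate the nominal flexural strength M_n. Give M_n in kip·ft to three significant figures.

M_n ≈ 153 kip·ft

Tension: T = A_s f_y = 1.18 × 60 = 70.8 kips.
Try a within the flange: a = T/(0.85 f'_c b_f) = 70.8/(0.85 × 4.5 × 67) = 0.276 in.
Since a = 0.276 ≤ h_f = 3.3 in, the stress block lies entirely in the flange; analyse as a rectangular beam of width b_f.
M_n = T(d − a/2) = 70.8 × (26 − 0.138) = 1831.0 kip·in.
M_n = 1831.0/12 = 152.58 kip·ft.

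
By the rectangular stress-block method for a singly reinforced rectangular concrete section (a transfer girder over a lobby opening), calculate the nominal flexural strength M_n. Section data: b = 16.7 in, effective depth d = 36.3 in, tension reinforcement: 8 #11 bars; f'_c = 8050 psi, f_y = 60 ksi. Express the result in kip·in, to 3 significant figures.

M_n ≈ 24700 kip·in

A_s = 8 × 1.56 = 12.48 in².
T = A_s f_y = 12.48 × 60 = 748.8 kips.
a = T/(0.85 f'_c b) = 748.8/(0.85 × 8.05 × 16.7) = 6.553 in.
M_n = T(d − a/2) = 748.8 × (36.3 − 3.2765) = 24728.0 kip·in.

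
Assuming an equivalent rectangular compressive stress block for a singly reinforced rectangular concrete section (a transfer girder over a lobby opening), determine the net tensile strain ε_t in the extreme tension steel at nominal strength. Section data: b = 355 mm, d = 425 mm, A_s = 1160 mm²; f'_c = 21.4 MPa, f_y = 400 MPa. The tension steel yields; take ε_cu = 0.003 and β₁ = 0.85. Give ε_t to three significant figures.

a = A_s f_y/(0.85 f'_c b) = 71.85 mm.
β₁ = 0.85, so c = a/β₁ = 71.85/0.85 = 84.53 mm.
From the linear strain diagram with ε_cu = 0.003: ε_t = 0.003 (d − c)/c = 0.003 × (425 − 84.53)/84.53 = 0.0121.
Since ε_t ≥ 0.005, the section is tension-controlled.

ε_t ≈ 0.0121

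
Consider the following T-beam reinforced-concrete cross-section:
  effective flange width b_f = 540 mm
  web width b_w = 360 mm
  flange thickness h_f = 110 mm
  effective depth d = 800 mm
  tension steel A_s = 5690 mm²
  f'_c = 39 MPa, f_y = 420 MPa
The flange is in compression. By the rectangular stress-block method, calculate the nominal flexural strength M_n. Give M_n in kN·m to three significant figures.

M_n ≈ 1750 kN·m

Tension: T = A_s f_y = 5690 × 420 = 2389800 N.
Try a within the flange: a = T/(0.85 f'_c b_f) = 2389800/(0.85 × 39 × 540) = 133.50 mm.
a = 133.50 > h_f = 110 mm: the block extends into the web. Split into flange-overhang and web parts.
C_f = 0.85 f'_c (b_f − b_w) h_f = 0.85 × 39 × (540 − 360) × 110 = 656370 N.
Remaining web compression depth: a_w = (T − C_f)/(0.85 f'_c b_w) = (2389800 − 656370)/(0.85 × 39 × 360) = 145.25 mm.
M_n = C_f(d − h_f/2) + (T − C_f)(d − a_w/2) = 656370 × (800 − 55) + 1733430 × (800 − 72.625) = 489.00 + 1260.85 = 1749.85 × 10⁶ N·mm.
M_n = 1749.85 kN·m.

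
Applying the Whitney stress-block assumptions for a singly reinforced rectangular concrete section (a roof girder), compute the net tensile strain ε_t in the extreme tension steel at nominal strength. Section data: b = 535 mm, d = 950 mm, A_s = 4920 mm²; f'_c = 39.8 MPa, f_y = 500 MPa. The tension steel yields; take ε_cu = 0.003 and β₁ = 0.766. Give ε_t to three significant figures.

ε_t ≈ 0.0131

a = A_s f_y/(0.85 f'_c b) = 135.92 mm.
β₁ = 0.766, so c = a/β₁ = 135.92/0.766 = 177.44 mm.
From the linear strain diagram with ε_cu = 0.003: ε_t = 0.003 (d − c)/c = 0.003 × (950 − 177.44)/177.44 = 0.0131.
Since ε_t ≥ 0.005, the section is tension-controlled.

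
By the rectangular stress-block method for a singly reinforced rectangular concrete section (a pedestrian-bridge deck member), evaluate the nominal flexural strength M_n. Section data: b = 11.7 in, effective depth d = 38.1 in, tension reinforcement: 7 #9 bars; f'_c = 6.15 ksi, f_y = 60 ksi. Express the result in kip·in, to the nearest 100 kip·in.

A_s = 7 × 1 = 7 in².
T = A_s f_y = 7 × 60 = 420 kips.
a = T/(0.85 f'_c b) = 420/(0.85 × 6.15 × 11.7) = 6.867 in.
M_n = T(d − a/2) = 420 × (38.1 − 3.4335) = 14559.9 kip·in.

M_n ≈ 14600 kip·in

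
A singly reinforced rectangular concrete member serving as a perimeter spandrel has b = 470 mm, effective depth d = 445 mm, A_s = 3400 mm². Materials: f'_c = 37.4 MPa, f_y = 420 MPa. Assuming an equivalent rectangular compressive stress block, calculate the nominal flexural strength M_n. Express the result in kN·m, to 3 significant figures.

M_n ≈ 567 kN·m

T = A_s f_y = 3400 × 420 = 1428000 N = 1428 kN.
From C = T: a = T/(0.85 f'_c b) = 1428000/(0.85 × 37.4 × 470) = 95.57 mm.
M_n = T(d − a/2) = 1428 kN × (445 − 47.785) mm = 567.22 kN·m.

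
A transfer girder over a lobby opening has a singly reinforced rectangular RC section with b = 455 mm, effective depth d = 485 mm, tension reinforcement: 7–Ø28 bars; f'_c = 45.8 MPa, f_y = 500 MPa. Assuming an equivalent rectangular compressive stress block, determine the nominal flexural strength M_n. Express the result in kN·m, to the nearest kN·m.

M_n ≈ 914 kN·m

A_s = 7 × 616 = 4312 mm².
T = A_s f_y = 4312 × 500 = 2156000 N = 2156 kN.
From C = T: a = T/(0.85 f'_c b) = 2156000/(0.85 × 45.8 × 455) = 121.72 mm.
M_n = T(d − a/2) = 2156 kN × (485 − 60.86) mm = 914.45 kN·m.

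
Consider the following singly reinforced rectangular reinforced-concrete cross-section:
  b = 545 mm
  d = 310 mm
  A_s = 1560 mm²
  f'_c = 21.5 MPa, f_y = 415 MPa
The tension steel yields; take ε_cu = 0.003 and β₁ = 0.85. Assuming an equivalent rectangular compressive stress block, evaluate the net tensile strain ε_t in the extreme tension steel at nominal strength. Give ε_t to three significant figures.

a = A_s f_y/(0.85 f'_c b) = 65.00 mm.
β₁ = 0.85, so c = a/β₁ = 65.00/0.85 = 76.47 mm.
From the linear strain diagram with ε_cu = 0.003: ε_t = 0.003 (d − c)/c = 0.003 × (310 − 76.47)/76.47 = 0.00916.
Since ε_t ≥ 0.005, the section is tension-controlled.

ε_t ≈ 0.00916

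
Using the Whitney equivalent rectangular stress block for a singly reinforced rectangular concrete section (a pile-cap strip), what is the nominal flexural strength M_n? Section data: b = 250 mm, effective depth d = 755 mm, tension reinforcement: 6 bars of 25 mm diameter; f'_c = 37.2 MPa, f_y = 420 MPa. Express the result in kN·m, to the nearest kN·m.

M_n ≈ 837 kN·m

A_s = 6 × 491 = 2946 mm².
T = A_s f_y = 2946 × 420 = 1237320 N = 1237.32 kN.
From C = T: a = T/(0.85 f'_c b) = 1237320/(0.85 × 37.2 × 250) = 156.52 mm.
M_n = T(d − a/2) = 1237.32 kN × (755 − 78.26) mm = 837.34 kN·m.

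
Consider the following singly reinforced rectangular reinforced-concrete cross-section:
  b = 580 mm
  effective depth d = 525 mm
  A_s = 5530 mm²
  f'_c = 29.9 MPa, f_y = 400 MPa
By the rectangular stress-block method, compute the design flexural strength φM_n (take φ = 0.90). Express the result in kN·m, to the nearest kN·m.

φM_n ≈ 896 kN·m

T = A_s f_y = 5530 × 400 = 2212000 N = 2212 kN.
From C = T: a = T/(0.85 f'_c b) = 2212000/(0.85 × 29.9 × 580) = 150.06 mm.
M_n = T(d − a/2) = 2212 kN × (525 − 75.03) mm = 995.33 kN·m.
φM_n = 0.90 × 995.33 = 895.80 kN·m.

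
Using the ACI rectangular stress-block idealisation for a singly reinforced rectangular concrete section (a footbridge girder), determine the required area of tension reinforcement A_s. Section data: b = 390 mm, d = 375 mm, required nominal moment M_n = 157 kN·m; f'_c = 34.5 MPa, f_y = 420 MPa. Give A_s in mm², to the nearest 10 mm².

With M_n = 0.85 f'_c a b (d − a/2), solve the quadratic for a:
a = d − √(d² − 2M_n/(0.85 f'_c b)) = 375 − √(375² − 2 × 157×10⁶/(0.85 × 34.5 × 390)) = 38.59 mm.
A_s = 0.85 f'_c a b / f_y = 0.85 × 34.5 × 38.59 × 390 / 420 = 1050.8 mm².

A_s ≈ 1050 mm²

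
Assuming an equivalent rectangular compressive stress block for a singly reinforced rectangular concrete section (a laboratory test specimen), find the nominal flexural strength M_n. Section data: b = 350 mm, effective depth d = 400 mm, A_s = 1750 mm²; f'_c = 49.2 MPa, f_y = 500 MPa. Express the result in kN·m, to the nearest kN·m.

T = A_s f_y = 1750 × 500 = 875000 N = 875 kN.
From C = T: a = T/(0.85 f'_c b) = 875000/(0.85 × 49.2 × 350) = 59.78 mm.
M_n = T(d − a/2) = 875 kN × (400 − 29.89) mm = 323.85 kN·m.

M_n ≈ 324 kN·m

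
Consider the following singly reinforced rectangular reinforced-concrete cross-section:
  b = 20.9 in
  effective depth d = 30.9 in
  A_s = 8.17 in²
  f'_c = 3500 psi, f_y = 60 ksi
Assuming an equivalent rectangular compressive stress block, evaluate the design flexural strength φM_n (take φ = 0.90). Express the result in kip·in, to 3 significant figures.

T = A_s f_y = 8.17 × 60 = 490.2 kips.
a = T/(0.85 f'_c b) = 490.2/(0.85 × 3.5 × 20.9) = 7.884 in.
M_n = T(d − a/2) = 490.2 × (30.9 − 3.942) = 13214.8 kip·in.
φM_n = 0.90 × 13214.8 = 11893.3 kip·in.

φM_n ≈ 11900 kip·in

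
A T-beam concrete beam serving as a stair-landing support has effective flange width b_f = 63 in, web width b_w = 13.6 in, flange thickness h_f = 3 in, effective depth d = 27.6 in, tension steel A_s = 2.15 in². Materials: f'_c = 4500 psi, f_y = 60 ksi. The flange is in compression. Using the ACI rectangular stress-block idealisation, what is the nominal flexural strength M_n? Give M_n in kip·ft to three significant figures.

M_n ≈ 294 kip·ft

Tension: T = A_s f_y = 2.15 × 60 = 129 kips.
Try a within the flange: a = T/(0.85 f'_c b_f) = 129/(0.85 × 4.5 × 63) = 0.535 in.
Since a = 0.535 ≤ h_f = 3 in, the stress block lies entirely in the flange; analyse as a rectangular beam of width b_f.
M_n = T(d − a/2) = 129 × (27.6 − 0.2675) = 3525.9 kip·in.
M_n = 3525.9/12 = 293.83 kip·ft.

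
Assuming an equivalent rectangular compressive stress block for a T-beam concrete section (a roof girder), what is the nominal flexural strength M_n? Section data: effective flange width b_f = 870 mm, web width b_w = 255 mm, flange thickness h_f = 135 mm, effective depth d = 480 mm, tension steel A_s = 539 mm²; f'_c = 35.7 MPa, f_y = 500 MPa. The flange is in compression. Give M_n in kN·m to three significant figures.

M_n ≈ 128 kN·m

Tension: T = A_s f_y = 539 × 500 = 269500 N.
Try a within the flange: a = T/(0.85 f'_c b_f) = 269500/(0.85 × 35.7 × 870) = 10.21 mm.
Since a = 10.21 ≤ h_f = 135 mm, the stress block lies entirely in the flange; analyse as a rectangular beam of width b_f.
M_n = T(d − a/2) = 269500 × (480 − 5.105) = 127.98 × 10⁶ N·mm.
M_n = 127.98 kN·m.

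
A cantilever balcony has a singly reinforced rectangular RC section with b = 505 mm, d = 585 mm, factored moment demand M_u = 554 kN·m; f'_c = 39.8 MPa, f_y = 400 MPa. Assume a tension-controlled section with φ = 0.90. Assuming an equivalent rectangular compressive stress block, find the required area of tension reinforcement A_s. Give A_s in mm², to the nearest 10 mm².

M_n = M_u/φ = 554/0.90 = 615.556 kN·m.
With M_n = 0.85 f'_c a b (d − a/2), solve the quadratic for a:
a = d − √(d² − 2M_n/(0.85 f'_c b)) = 585 − √(585² − 2 × 615.556×10⁶/(0.85 × 39.8 × 505)) = 65.23 mm.
A_s = 0.85 f'_c a b / f_y = 0.85 × 39.8 × 65.23 × 505 / 400 = 2786.0 mm².

A_s ≈ 2790 mm²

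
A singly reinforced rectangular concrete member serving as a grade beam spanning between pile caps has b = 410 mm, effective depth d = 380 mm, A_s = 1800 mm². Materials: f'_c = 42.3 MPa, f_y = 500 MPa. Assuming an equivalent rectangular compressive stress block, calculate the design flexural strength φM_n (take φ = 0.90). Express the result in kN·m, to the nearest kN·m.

T = A_s f_y = 1800 × 500 = 900000 N = 900 kN.
From C = T: a = T/(0.85 f'_c b) = 900000/(0.85 × 42.3 × 410) = 61.05 mm.
M_n = T(d − a/2) = 900 kN × (380 − 30.525) mm = 314.53 kN·m.
φM_n = 0.90 × 314.53 = 283.08 kN·m.

φM_n ≈ 283 kN·m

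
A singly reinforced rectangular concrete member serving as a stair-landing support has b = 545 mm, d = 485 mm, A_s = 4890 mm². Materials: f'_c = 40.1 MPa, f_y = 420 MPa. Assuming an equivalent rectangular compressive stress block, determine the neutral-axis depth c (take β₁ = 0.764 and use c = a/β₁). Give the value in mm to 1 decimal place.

T = A_s f_y = 4890 × 420 = 2053800 N = 2053.8 kN.
Setting C = 0.85 f'_c a b equal to T: a = 2053800/(0.85 × 40.1 × 545) = 110.560 mm.
With β₁ = 0.764, c = a/β₁ = 110.560/0.764 = 144.7 mm.

c ≈ 144.7 mm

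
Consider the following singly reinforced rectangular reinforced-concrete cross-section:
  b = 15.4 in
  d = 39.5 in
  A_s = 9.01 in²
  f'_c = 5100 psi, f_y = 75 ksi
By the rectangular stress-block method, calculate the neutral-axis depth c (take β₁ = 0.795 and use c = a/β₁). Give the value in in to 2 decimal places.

T = A_s f_y = 9.01 × 75 = 675.75 kips.
a = T/(0.85 f'_c b) = 675.75/(0.85 × 5.1 × 15.4) = 10.1222 in.
With β₁ = 0.795, c = a/β₁ = 10.1222/0.795 = 12.73 in.

c ≈ 12.73 in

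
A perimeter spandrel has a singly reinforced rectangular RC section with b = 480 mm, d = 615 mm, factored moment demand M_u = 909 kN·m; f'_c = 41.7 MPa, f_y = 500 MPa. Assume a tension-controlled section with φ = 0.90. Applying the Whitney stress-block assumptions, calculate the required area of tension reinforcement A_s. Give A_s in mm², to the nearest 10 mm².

M_n = M_u/φ = 909/0.90 = 1010 kN·m.
With M_n = 0.85 f'_c a b (d − a/2), solve the quadratic for a:
a = d − √(d² − 2M_n/(0.85 f'_c b)) = 615 − √(615² − 2 × 1010×10⁶/(0.85 × 41.7 × 480)) = 105.59 mm.
A_s = 0.85 f'_c a b / f_y = 0.85 × 41.7 × 105.59 × 480 / 500 = 3592.9 mm².

A_s ≈ 3590 mm²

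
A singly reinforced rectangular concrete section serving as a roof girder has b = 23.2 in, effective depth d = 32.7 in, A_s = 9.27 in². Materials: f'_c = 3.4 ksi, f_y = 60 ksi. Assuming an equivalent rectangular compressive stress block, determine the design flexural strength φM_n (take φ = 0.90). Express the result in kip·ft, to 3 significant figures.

T = A_s f_y = 9.27 × 60 = 556.2 kips.
a = T/(0.85 f'_c b) = 556.2/(0.85 × 3.4 × 23.2) = 8.296 in.
M_n = T(d − a/2) = 556.2 × (32.7 − 4.148) = 15880.6 kip·in = 15880.6/12 = 1323.38 kip·ft.
φM_n = 0.90 × 1323.38 = 1191.04 kip·ft.

φM_n ≈ 1190 kip·ft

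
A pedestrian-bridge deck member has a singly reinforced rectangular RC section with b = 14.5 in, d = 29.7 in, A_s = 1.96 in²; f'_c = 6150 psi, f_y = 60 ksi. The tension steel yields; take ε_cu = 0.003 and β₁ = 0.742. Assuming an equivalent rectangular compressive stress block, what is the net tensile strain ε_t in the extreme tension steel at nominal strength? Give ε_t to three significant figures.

a = A_s f_y/(0.85 f'_c b) = 1.551 in.
β₁ = 0.742, so c = a/β₁ = 1.551/0.742 = 2.090 in.
From the linear strain diagram with ε_cu = 0.003: ε_t = 0.003 (d − c)/c = 0.003 × (29.7 − 2.090)/2.090 = 0.0396.
Since ε_t ≥ 0.005, the section is tension-controlled.

ε_t ≈ 0.0396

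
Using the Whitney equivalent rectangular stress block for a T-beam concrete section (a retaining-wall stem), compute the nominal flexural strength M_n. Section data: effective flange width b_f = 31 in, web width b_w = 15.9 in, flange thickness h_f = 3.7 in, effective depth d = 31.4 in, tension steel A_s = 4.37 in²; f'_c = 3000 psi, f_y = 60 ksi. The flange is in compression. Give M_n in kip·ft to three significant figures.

M_n ≈ 650 kip·ft

Tension: T = A_s f_y = 4.37 × 60 = 262.2 kips.
Try a within the flange: a = T/(0.85 f'_c b_f) = 262.2/(0.85 × 3 × 31) = 3.317 in.
Since a = 3.317 ≤ h_f = 3.7 in, the stress block lies entirely in the flange; analyse as a rectangular beam of width b_f.
M_n = T(d − a/2) = 262.2 × (31.4 − 1.6585) = 7798.2 kip·in.
M_n = 7798.2/12 = 649.85 kip·ft.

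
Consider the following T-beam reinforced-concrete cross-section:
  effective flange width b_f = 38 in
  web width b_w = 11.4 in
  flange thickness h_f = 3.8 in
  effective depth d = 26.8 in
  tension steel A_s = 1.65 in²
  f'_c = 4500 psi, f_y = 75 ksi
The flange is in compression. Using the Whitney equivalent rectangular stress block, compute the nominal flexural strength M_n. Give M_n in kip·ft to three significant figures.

M_n ≈ 272 kip·ft

Tension: T = A_s f_y = 1.65 × 75 = 123.75 kips.
Try a within the flange: a = T/(0.85 f'_c b_f) = 123.75/(0.85 × 4.5 × 38) = 0.851 in.
Since a = 0.851 ≤ h_f = 3.8 in, the stress block lies entirely in the flange; analyse as a rectangular beam of width b_f.
M_n = T(d − a/2) = 123.75 × (26.8 − 0.4255) = 3263.8 kip·in.
M_n = 3263.8/12 = 271.98 kip·ft.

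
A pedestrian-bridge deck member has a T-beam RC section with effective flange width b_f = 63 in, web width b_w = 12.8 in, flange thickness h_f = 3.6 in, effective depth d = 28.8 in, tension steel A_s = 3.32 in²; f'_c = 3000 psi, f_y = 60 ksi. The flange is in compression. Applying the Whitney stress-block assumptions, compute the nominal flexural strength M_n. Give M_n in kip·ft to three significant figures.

Tension: T = A_s f_y = 3.32 × 60 = 199.2 kips.
Try a within the flange: a = T/(0.85 f'_c b_f) = 199.2/(0.85 × 3 × 63) = 1.240 in.
Since a = 1.240 ≤ h_f = 3.6 in, the stress block lies entirely in the flange; analyse as a rectangular beam of width b_f.
M_n = T(d − a/2) = 199.2 × (28.8 − 0.62) = 5613.5 kip·in.
M_n = 5613.5/12 = 467.79 kip·ft.

M_n ≈ 468 kip·ft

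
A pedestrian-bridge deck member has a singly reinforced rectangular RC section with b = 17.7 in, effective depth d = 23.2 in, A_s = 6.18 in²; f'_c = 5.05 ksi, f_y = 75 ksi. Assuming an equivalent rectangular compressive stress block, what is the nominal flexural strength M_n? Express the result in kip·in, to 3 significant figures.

M_n ≈ 9340 kip·in

T = A_s f_y = 6.18 × 75 = 463.5 kips.
a = T/(0.85 f'_c b) = 463.5/(0.85 × 5.05 × 17.7) = 6.101 in.
M_n = T(d − a/2) = 463.5 × (23.2 − 3.0505) = 9339.3 kip·in.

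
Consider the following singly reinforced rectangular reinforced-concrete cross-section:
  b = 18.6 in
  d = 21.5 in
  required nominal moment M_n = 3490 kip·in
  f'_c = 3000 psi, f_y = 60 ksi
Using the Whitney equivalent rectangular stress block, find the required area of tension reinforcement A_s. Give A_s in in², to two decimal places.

From M_n = 0.85 f'_c a b (d − a/2):
a = d − √(d² − 2M_n/(0.85 f'_c b)) = 21.5 − √(21.5² − 2 × 3490/(0.85 × 3 × 18.6)) = 3.749 in.
A_s = 0.85 f'_c a b / f_y = 0.85 × 3 × 3.749 × 18.6 / 60 = 2.964 in².

A_s ≈ 2.96 in²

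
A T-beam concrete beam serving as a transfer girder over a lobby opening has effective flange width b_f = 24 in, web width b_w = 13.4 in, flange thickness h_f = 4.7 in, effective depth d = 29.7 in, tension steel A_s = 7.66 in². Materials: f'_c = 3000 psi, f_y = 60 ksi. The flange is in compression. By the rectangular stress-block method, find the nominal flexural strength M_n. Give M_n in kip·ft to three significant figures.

M_n ≈ 978 kip·ft

Tension: T = A_s f_y = 7.66 × 60 = 459.6 kips.
Try a within the flange: a = T/(0.85 f'_c b_f) = 459.6/(0.85 × 3 × 24) = 7.510 in.
a = 7.510 > h_f = 4.7 in: the block extends into the web. Split into flange-overhang and web parts.
C_f = 0.85 f'_c (b_f − b_w) h_f = 0.85 × 3 × (24 − 13.4) × 4.7 = 127.0 kips.
Remaining web compression depth: a_w = (T − C_f)/(0.85 f'_c b_w) = (459.6 − 127.0)/(0.85 × 3 × 13.4) = 9.734 in.
M_n = C_f(d − h_f/2) + (T − C_f)(d − a_w/2) = 127.0 × (29.7 − 2.35) + 332.6 × (29.7 − 4.867) = 3473.5 + 8259.5 = 11733.0 kip·in.
M_n = 11733.0/12 = 977.75 kip·ft.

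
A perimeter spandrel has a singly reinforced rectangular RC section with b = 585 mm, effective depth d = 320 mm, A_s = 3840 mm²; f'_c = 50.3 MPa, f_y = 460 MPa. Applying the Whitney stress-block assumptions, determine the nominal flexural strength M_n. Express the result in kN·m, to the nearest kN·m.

M_n ≈ 503 kN·m

T = A_s f_y = 3840 × 460 = 1766400 N = 1766.4 kN.
From C = T: a = T/(0.85 f'_c b) = 1766400/(0.85 × 50.3 × 585) = 70.62 mm.
M_n = T(d − a/2) = 1766.4 kN × (320 − 35.31) mm = 502.88 kN·m.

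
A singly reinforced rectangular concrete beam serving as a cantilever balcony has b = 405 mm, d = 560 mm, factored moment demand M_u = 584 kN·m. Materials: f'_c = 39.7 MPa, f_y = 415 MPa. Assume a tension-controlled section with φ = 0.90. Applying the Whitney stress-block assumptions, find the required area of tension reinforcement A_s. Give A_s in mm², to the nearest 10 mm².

M_n = M_u/φ = 584/0.90 = 648.889 kN·m.
With M_n = 0.85 f'_c a b (d − a/2), solve the quadratic for a:
a = d − √(d² − 2M_n/(0.85 f'_c b)) = 560 − √(560² − 2 × 648.889×10⁶/(0.85 × 39.7 × 405)) = 92.41 mm.
A_s = 0.85 f'_c a b / f_y = 0.85 × 39.7 × 92.41 × 405 / 415 = 3043.2 mm².

A_s ≈ 3040 mm²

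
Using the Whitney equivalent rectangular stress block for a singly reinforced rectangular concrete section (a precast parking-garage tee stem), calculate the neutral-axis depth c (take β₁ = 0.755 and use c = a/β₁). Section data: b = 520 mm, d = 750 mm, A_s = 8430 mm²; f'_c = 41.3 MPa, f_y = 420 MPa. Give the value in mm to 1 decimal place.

T = A_s f_y = 8430 × 420 = 3540600 N = 3540.6 kN.
Setting C = 0.85 f'_c a b equal to T: a = 3540600/(0.85 × 41.3 × 520) = 193.957 mm.
With β₁ = 0.755, c = a/β₁ = 193.957/0.755 = 256.9 mm.

c ≈ 256.9 mm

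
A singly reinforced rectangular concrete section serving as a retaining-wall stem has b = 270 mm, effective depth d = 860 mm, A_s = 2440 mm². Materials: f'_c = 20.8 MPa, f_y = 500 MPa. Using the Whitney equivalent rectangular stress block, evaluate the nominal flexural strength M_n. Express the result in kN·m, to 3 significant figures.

T = A_s f_y = 2440 × 500 = 1220000 N = 1220 kN.
From C = T: a = T/(0.85 f'_c b) = 1220000/(0.85 × 20.8 × 270) = 255.57 mm.
M_n = T(d − a/2) = 1220 kN × (860 − 127.785) mm = 893.30 kN·m.

M_n ≈ 893 kN·m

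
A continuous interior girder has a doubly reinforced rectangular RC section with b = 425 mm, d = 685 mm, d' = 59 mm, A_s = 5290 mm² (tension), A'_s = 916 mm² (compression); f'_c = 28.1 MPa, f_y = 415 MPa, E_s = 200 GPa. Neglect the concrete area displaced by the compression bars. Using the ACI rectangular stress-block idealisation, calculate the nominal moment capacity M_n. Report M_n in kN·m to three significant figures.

M_n ≈ 1320 kN·m

Assume both tension and compression steel yield.
Net tension couple steel: A_s − A'_s = 4374 mm².
a = (A_s − A'_s) f_y / (0.85 f'_c b) = 1815210/(0.85 × 28.1 × 425) = 178.82 mm.
c = a/β₁ = 178.82/0.849 = 210.62 mm; ε'_s = 0.003(c − d')/c = 0.0022 ≥ f_y/E_s = 0.0021, so compression steel does yield.
M_n = (A_s − A'_s) f_y (d − a/2) + A'_s f_y (d − d') = [1815210 × (685 − 89.41) + 380140 × (685 − 59)] × 10⁻⁶ = 1081.12 + 237.97 = 1319.09 kN·m.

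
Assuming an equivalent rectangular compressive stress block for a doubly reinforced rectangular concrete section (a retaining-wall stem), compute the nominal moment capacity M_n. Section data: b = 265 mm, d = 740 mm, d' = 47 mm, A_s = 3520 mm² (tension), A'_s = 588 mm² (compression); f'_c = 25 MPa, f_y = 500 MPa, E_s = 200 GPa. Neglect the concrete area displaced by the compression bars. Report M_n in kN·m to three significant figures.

M_n ≈ 1100 kN·m

Assume both tension and compression steel yield.
Net tension couple steel: A_s − A'_s = 2932 mm².
a = (A_s − A'_s) f_y / (0.85 f'_c b) = 1466000/(0.85 × 25 × 265) = 260.33 mm.
c = a/β₁ = 260.33/0.85 = 306.27 mm; ε'_s = 0.003(c − d')/c = 0.0025 ≥ f_y/E_s = 0.0025, so compression steel does yield.
M_n = (A_s − A'_s) f_y (d − a/2) + A'_s f_y (d − d') = [1466000 × (740 − 130.165) + 294000 × (740 − 47)] × 10⁻⁶ = 894.02 + 203.74 = 1097.76 kN·m.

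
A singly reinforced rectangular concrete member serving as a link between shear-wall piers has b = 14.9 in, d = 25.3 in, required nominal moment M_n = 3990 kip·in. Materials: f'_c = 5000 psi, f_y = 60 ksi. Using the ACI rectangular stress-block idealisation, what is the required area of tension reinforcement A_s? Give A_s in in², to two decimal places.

From M_n = 0.85 f'_c a b (d − a/2):
a = d − √(d² − 2M_n/(0.85 f'_c b)) = 25.3 − √(25.3² − 2 × 3990/(0.85 × 5 × 14.9)) = 2.627 in.
A_s = 0.85 f'_c a b / f_y = 0.85 × 5 × 2.627 × 14.9 / 60 = 2.773 in².

A_s ≈ 2.77 in²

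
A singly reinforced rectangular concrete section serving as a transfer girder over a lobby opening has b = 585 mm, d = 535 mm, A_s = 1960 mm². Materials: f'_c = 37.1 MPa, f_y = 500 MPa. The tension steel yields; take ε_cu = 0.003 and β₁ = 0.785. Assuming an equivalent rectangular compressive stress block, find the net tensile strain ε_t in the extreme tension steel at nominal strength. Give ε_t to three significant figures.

ε_t ≈ 0.0207

a = A_s f_y/(0.85 f'_c b) = 53.12 mm.
β₁ = 0.785, so c = a/β₁ = 53.12/0.785 = 67.67 mm.
From the linear strain diagram with ε_cu = 0.003: ε_t = 0.003 (d − c)/c = 0.003 × (535 − 67.67)/67.67 = 0.0207.
Since ε_t ≥ 0.005, the section is tension-controlled.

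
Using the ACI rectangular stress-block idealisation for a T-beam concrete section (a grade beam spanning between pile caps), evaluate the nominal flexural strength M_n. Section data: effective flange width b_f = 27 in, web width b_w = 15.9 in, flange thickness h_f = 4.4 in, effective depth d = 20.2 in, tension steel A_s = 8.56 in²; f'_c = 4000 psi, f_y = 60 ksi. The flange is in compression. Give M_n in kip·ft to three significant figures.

Tension: T = A_s f_y = 8.56 × 60 = 513.6 kips.
Try a within the flange: a = T/(0.85 f'_c b_f) = 513.6/(0.85 × 4 × 27) = 5.595 in.
a = 5.595 > h_f = 4.4 in: the block extends into the web. Split into flange-overhang and web parts.
C_f = 0.85 f'_c (b_f − b_w) h_f = 0.85 × 4 × (27 − 15.9) × 4.4 = 166.1 kips.
Remaining web compression depth: a_w = (T − C_f)/(0.85 f'_c b_w) = (513.6 − 166.1)/(0.85 × 4 × 15.9) = 6.428 in.
M_n = C_f(d − h_f/2) + (T − C_f)(d − a_w/2) = 166.1 × (20.2 − 2.2) + 347.5 × (20.2 − 3.214) = 2989.8 + 5902.6 = 8892.4 kip·in.
M_n = 8892.4/12 = 741.03 kip·ft.

M_n ≈ 741 kip·ft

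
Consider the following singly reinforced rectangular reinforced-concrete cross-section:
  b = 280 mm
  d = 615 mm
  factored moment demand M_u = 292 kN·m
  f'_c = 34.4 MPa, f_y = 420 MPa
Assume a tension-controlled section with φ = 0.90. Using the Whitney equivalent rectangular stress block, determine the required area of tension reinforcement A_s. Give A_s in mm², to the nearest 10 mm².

M_n = M_u/φ = 292/0.90 = 324.444 kN·m.
With M_n = 0.85 f'_c a b (d − a/2), solve the quadratic for a:
a = d − √(d² − 2M_n/(0.85 f'_c b)) = 615 − √(615² − 2 × 324.444×10⁶/(0.85 × 34.4 × 280)) = 68.22 mm.
A_s = 0.85 f'_c a b / f_y = 0.85 × 34.4 × 68.22 × 280 / 420 = 1329.8 mm².

A_s ≈ 1330 mm²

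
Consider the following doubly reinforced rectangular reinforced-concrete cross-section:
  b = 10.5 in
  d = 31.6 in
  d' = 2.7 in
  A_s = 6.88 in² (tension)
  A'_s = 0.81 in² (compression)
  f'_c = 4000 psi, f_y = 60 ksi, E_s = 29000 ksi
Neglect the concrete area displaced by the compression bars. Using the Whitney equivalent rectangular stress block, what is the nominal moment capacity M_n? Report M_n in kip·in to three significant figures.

Assume both steels yield.
a = (A_s − A'_s) f_y/(0.85 f'_c b) = (6.88 − 0.81) × 60/(0.85 × 4 × 10.5) = 10.202 in.
c = a/β₁ = 10.202/0.85 = 12.002 in; ε'_s = 0.003(c − d')/c = 0.0023 ≥ ε_y = 0.0021, so the compression steel yields.
M_n = (A_s − A'_s) f_y (d − a/2) + A'_s f_y (d − d') = 364.2 × (31.6 − 5.101) + 48.6 × (31.6 − 2.7) = 9650.9 + 1404.5 = 11055.4 kip·in.

M_n ≈ 11100 kip·in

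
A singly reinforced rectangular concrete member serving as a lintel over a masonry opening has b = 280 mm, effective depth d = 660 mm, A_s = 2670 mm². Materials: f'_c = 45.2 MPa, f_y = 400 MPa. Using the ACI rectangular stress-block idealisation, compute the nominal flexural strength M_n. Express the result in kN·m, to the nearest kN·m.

M_n ≈ 652 kN·m

T = A_s f_y = 2670 × 400 = 1068000 N = 1068 kN.
From C = T: a = T/(0.85 f'_c b) = 1068000/(0.85 × 45.2 × 280) = 99.28 mm.
M_n = T(d − a/2) = 1068 kN × (660 − 49.64) mm = 651.86 kN·m.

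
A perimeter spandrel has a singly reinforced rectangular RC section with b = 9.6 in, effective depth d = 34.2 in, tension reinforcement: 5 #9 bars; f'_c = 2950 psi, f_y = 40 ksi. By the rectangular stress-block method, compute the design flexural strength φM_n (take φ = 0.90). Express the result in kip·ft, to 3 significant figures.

φM_n ≈ 451 kip·ft

A_s = 5 × 1 = 5 in².
T = A_s f_y = 5 × 40 = 200 kips.
a = T/(0.85 f'_c b) = 200/(0.85 × 2.95 × 9.6) = 8.308 in.
M_n = T(d − a/2) = 200 × (34.2 − 4.154) = 6009.2 kip·in = 6009.2/12 = 500.77 kip·ft.
φM_n = 0.90 × 500.77 = 450.69 kip·ft.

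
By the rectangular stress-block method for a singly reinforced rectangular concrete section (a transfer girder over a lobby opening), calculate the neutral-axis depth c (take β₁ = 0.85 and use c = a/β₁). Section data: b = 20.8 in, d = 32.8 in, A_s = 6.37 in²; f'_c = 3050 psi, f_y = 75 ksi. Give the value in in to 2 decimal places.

c ≈ 10.42 in

T = A_s f_y = 6.37 × 75 = 477.75 kips.
a = T/(0.85 f'_c b) = 477.75/(0.85 × 3.05 × 20.8) = 8.8597 in.
With β₁ = 0.85, c = a/β₁ = 8.8597/0.85 = 10.42 in.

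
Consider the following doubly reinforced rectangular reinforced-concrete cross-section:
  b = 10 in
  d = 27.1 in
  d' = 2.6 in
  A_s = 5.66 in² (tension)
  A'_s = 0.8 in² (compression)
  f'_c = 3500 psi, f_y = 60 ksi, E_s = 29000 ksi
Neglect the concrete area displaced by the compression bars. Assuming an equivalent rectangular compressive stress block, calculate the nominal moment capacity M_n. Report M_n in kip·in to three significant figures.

M_n ≈ 7650 kip·in

Assume both steels yield.
a = (A_s − A'_s) f_y/(0.85 f'_c b) = (5.66 − 0.8) × 60/(0.85 × 3.5 × 10) = 9.802 in.
c = a/β₁ = 9.802/0.85 = 11.532 in; ε'_s = 0.003(c − d')/c = 0.0023 ≥ ε_y = 0.0021, so the compression steel yields.
M_n = (A_s − A'_s) f_y (d − a/2) + A'_s f_y (d − d') = 291.6 × (27.1 − 4.901) + 48 × (27.1 − 2.6) = 6473.2 + 1176.0 = 7649.2 kip·in.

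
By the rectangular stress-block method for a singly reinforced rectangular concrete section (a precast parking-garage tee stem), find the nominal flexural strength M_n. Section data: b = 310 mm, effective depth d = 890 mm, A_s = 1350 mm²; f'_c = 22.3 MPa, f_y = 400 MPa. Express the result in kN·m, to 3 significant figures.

T = A_s f_y = 1350 × 400 = 540000 N = 540 kN.
From C = T: a = T/(0.85 f'_c b) = 540000/(0.85 × 22.3 × 310) = 91.90 mm.
M_n = T(d − a/2) = 540 kN × (890 − 45.95) mm = 455.79 kN·m.

M_n ≈ 456 kN·m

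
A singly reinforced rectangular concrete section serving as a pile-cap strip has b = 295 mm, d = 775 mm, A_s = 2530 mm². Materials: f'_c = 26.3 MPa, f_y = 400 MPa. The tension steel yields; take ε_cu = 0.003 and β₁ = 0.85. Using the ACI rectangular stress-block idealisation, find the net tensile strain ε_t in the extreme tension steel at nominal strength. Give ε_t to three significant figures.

ε_t ≈ 0.00988

a = A_s f_y/(0.85 f'_c b) = 153.46 mm.
β₁ = 0.85, so c = a/β₁ = 153.46/0.85 = 180.54 mm.
From the linear strain diagram with ε_cu = 0.003: ε_t = 0.003 (d − c)/c = 0.003 × (775 − 180.54)/180.54 = 0.00988.
Since ε_t ≥ 0.005, the section is tension-controlled.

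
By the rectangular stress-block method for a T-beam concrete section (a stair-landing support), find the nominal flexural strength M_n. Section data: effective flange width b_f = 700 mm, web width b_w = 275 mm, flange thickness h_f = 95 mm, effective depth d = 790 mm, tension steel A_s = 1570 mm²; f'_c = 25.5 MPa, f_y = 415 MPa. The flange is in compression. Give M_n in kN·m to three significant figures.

Tension: T = A_s f_y = 1570 × 415 = 651550 N.
Try a within the flange: a = T/(0.85 f'_c b_f) = 651550/(0.85 × 25.5 × 700) = 42.94 mm.
Since a = 42.94 ≤ h_f = 95 mm, the stress block lies entirely in the flange; analyse as a rectangular beam of width b_f.
M_n = T(d − a/2) = 651550 × (790 − 21.47) = 500.74 × 10⁶ N·mm.
M_n = 500.74 kN·m.

M_n ≈ 501 kN·m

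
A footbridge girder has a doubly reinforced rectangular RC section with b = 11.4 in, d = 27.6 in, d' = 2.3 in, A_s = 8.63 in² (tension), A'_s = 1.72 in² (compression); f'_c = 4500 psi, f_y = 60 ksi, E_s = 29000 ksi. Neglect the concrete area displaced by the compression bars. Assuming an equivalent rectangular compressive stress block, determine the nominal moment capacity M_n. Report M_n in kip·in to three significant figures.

Assume both steels yield.
a = (A_s − A'_s) f_y/(0.85 f'_c b) = (8.63 − 1.72) × 60/(0.85 × 4.5 × 11.4) = 9.508 in.
c = a/β₁ = 9.508/0.825 = 11.525 in; ε'_s = 0.003(c − d')/c = 0.0024 ≥ ε_y = 0.0021, so the compression steel yields.
M_n = (A_s − A'_s) f_y (d − a/2) + A'_s f_y (d − d') = 414.6 × (27.6 − 4.754) + 103.2 × (27.6 − 2.3) = 9472.0 + 2611.0 = 12083.0 kip·in.

M_n ≈ 12100 kip·in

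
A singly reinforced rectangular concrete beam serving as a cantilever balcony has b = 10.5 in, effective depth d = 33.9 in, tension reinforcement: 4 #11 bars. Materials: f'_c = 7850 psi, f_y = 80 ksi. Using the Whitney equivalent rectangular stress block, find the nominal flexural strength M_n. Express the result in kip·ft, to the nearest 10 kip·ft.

M_n ≈ 1260 kip·ft

A_s = 4 × 1.56 = 6.24 in².
T = A_s f_y = 6.24 × 80 = 499.2 kips.
a = T/(0.85 f'_c b) = 499.2/(0.85 × 7.85 × 10.5) = 7.125 in.
M_n = T(d − a/2) = 499.2 × (33.9 − 3.5625) = 15144.5 kip·in = 15144.5/12 = 1262.04 kip·ft.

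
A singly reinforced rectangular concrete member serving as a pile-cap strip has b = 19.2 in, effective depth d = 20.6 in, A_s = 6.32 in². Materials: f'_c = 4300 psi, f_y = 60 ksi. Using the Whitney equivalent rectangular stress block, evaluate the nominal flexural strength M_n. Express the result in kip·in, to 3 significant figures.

T = A_s f_y = 6.32 × 60 = 379.2 kips.
a = T/(0.85 f'_c b) = 379.2/(0.85 × 4.3 × 19.2) = 5.404 in.
M_n = T(d − a/2) = 379.2 × (20.6 − 2.702) = 6786.9 kip·in.

M_n ≈ 6790 kip·in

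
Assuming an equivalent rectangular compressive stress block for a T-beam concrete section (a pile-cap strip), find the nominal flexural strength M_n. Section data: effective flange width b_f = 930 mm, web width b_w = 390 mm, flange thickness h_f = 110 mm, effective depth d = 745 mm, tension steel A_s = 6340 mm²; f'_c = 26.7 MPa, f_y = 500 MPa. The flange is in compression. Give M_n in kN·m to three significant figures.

Tension: T = A_s f_y = 6340 × 500 = 3170000 N.
Try a within the flange: a = T/(0.85 f'_c b_f) = 3170000/(0.85 × 26.7 × 930) = 150.19 mm.
a = 150.19 > h_f = 110 mm: the block extends into the web. Split into flange-overhang and web parts.
C_f = 0.85 f'_c (b_f − b_w) h_f = 0.85 × 26.7 × (930 − 390) × 110 = 1348083 N.
Remaining web compression depth: a_w = (T − C_f)/(0.85 f'_c b_w) = (3170000 − 1348083)/(0.85 × 26.7 × 390) = 205.84 mm.
M_n = C_f(d − h_f/2) + (T − C_f)(d − a_w/2) = 1348083 × (745 − 55) + 1821917 × (745 − 102.92) = 930.18 + 1169.82 = 2100.00 × 10⁶ N·mm.
M_n = 2100.00 kN·m.

M_n ≈ 2100 kN·m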